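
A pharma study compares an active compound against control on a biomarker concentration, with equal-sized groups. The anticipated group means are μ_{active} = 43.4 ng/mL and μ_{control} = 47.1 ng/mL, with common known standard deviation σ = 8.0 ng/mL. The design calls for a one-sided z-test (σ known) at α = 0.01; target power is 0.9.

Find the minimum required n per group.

Standardized effect: d = |μ_{active} − μ_{control}| / σ = |43.4 − 47.1| / 8.0 = 0.4625
For power 0.9 need Φ(δ − z_{0.01}) = 0.9, so δ = z_{0.01} + z_{0.10} = 2.326 + 1.282 = 3.608.
δ = d·√(n/2) ⇒ n = 2(δ/d)² = 2 × (3.608 / 0.4625)² = 121.71.
Round up to the next whole unit.

n = 122 per group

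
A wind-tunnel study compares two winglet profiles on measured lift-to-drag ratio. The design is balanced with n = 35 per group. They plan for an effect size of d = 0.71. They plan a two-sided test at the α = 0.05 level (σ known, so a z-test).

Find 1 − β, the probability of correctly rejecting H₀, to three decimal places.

Noncentrality parameter: δ = d·√(n/2) = 0.71 × √(35/2) = 2.9701
Two-sided α = 0.05 → critical value z_{0.025} = 1.960.
Power = Φ(δ − 1.960) + Φ(−δ − 1.960) = Φ(1.010) + Φ(-4.930) = 0.8438 + 0.0000 = 0.8438.

Power ≈ 0.844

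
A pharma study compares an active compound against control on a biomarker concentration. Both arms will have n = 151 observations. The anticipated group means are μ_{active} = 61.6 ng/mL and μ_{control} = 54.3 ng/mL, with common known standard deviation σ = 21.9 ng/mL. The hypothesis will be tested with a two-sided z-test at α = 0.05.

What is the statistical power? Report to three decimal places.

Standardized effect: d = |μ_{active} − μ_{control}| / σ = |61.6 − 54.3| / 21.9 = 0.3333
Noncentrality parameter: λ = d·√(n/2) = 0.3333 × √(151/2) = 2.8964
Critical value for a two-sided test at α = 0.05: z_{α/2} = 1.960.
Power = Φ(λ − 1.960) + Φ(−λ − 1.960) = Φ(0.936) + Φ(-4.856) = 0.8255 + 0.0000 = 0.8255.

Power ≈ 0.825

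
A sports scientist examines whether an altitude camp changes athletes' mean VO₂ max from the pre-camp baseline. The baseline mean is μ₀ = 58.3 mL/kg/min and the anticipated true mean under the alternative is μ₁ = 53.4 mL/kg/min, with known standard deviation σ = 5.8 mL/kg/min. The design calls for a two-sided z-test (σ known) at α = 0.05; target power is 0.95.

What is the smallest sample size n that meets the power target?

Standardized effect: d = |μ₁ − μ₀| / σ = |53.4 − 58.3| / 5.8 = 0.8448
For power 0.95 need Φ(δ − z_{0.025}) = 0.95, so δ = z_{0.025} + z_{0.05} = 1.960 + 1.645 = 3.605.
(For δ > 0 the lower-tail rejection region contributes negligibly to power, so the one-term inversion is standard.)
δ = d·√n ⇒ n = (δ/d)² = (3.605 / 0.8448)² = 18.21.
Round up to the next whole unit.

n = 19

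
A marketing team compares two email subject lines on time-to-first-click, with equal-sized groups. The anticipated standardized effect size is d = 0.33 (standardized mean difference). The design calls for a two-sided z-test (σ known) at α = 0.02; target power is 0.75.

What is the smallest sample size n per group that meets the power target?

n = 166 per group

Set Φ(δ − 2.326) = 0.75; then δ − 2.326 = Φ⁻¹(0.75) = 0.674, giving δ = 3.001.
(For δ > 0 the lower-tail rejection region contributes negligibly to power, so the one-term inversion is standard.)
δ = d·√(n/2) ⇒ n = 2(δ/d)² = 2 × (3.001 / 0.33)² = 165.38.
Round up to the next whole unit.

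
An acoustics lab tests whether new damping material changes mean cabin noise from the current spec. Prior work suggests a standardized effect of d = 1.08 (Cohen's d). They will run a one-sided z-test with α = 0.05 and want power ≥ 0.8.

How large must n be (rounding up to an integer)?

For power 0.8 need Φ(δ − z_{0.05}) = 0.8, so δ = z_{0.05} + z_{0.20} = 1.645 + 0.842 = 2.486.
δ = d·√n ⇒ n = (δ/d)² = (2.486 / 1.08)² = 5.30.
Rounding up, n = 6.

n = 6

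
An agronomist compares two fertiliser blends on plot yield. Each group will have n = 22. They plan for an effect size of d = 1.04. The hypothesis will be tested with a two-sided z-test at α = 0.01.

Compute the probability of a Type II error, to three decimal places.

β ≈ 0.191

Noncentrality parameter: δ = d·√(n/2) = 1.04 × √(22/2) = 3.4493
Critical value for a two-sided test at α = 0.01: z_{α/2} = 2.576.
Power = Φ(δ − 2.576) + Φ(−δ − 2.576) = Φ(0.873) + Φ(-6.025) = 0.8088 + 0.0000 = 0.8088.
Type II error: β = 1 − power = 1 − 0.8088 = 0.1912.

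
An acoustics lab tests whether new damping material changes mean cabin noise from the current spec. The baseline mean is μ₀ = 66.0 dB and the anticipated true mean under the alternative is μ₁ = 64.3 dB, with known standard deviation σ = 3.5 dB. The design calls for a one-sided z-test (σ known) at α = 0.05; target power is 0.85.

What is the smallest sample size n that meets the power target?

n = 31

Standardized effect: d = |μ₁ − μ₀| / σ = |64.3 − 66.0| / 3.5 = 0.4857
Set Φ(δ − 1.645) = 0.85; then δ − 1.645 = Φ⁻¹(0.85) = 1.036, giving δ = 2.681.
δ = d·√n ⇒ n = (δ/d)² = (2.681 / 0.4857)² = 30.47.
Round up to the next whole unit.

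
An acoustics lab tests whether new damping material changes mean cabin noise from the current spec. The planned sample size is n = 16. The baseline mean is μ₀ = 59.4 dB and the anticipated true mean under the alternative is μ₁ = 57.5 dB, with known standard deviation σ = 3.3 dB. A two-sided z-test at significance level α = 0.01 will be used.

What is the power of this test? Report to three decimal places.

Power ≈ 0.393

Standardized effect: d = |μ₁ − μ₀| / σ = |57.5 − 59.4| / 3.3 = 0.5758
Noncentrality parameter: δ = d·√n = 0.5758 × √16 = 2.3030
Critical value for a two-sided test at α = 0.01: z_{α/2} = 2.576.
Power = Φ(δ − 2.576) + Φ(−δ − 2.576) = Φ(-0.273) + Φ(-4.879) = 0.3925 + 0.0000 = 0.3925.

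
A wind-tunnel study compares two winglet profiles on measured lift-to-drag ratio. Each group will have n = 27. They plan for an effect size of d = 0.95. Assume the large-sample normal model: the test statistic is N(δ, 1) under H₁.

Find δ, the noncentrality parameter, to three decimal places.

δ ≈ 3.491

The noncentrality parameter scales effect size by the design's sample-size factor: δ = d·√(n/2) = 0.95 × √(27/2) = 3.4905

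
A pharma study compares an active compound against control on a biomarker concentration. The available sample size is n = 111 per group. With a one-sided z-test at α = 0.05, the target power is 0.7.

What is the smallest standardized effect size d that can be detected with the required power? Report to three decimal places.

d ≈ 0.291

Required noncentrality: δ = z_{0.05} + z_{0.30} = 1.645 + 0.524 = 2.169.
δ = d·√(n/2) ⇒ d = δ/√(n/2) = 2.169/√(111/2) = 0.2912.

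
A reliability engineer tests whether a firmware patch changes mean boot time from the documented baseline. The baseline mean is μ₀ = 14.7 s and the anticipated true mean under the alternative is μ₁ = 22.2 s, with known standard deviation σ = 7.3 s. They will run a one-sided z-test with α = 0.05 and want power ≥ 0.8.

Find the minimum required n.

n = 6

Standardized effect: d = |μ₁ − μ₀| / σ = |22.2 − 14.7| / 7.3 = 1.0274
For power 0.8 need Φ(δ − z_{0.05}) = 0.8, so δ = z_{0.05} + z_{0.20} = 1.645 + 0.842 = 2.486.
δ = d·√n ⇒ n = (δ/d)² = (2.486 / 1.0274)² = 5.86.
Round up to the next whole unit.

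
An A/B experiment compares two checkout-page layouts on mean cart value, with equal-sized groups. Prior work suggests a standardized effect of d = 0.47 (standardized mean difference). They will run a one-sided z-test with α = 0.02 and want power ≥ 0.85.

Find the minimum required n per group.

n = 87 per group

For power 0.85 need Φ(δ − z_{0.02}) = 0.85, so δ = z_{0.02} + z_{0.15} = 2.054 + 1.036 = 3.090.
δ = d·√(n/2) ⇒ n = 2(δ/d)² = 2 × (3.090 / 0.47)² = 86.46.
Round up to the next whole unit.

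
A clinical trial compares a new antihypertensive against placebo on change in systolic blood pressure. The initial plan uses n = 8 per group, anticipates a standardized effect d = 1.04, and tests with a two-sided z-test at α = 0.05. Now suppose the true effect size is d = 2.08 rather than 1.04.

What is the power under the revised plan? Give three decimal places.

Power ≈ 0.986

With d = 2.08: δ = d·√(n/2) = 2.08 × √(8/2) = 4.1600. Critical value z_{0.025} = 1.960.
Revised power = Φ(δ − 1.960) + Φ(−δ − 1.960) = Φ(2.200) + Φ(-6.120) = 0.9861 + 0.0000 = 0.9861.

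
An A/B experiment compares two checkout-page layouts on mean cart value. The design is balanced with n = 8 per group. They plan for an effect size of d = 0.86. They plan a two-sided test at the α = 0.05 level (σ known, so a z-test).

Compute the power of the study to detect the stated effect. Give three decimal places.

Power ≈ 0.405

Noncentrality parameter: δ = d·√(n/2) = 0.86 × √(8/2) = 1.7200
Critical value for a two-sided test at α = 0.05: z_{α/2} = 1.960.
Power = Φ(δ − 1.960) + Φ(−δ − 1.960) = Φ(-0.240) + Φ(-3.680) = 0.4052 + 0.0001 = 0.4053.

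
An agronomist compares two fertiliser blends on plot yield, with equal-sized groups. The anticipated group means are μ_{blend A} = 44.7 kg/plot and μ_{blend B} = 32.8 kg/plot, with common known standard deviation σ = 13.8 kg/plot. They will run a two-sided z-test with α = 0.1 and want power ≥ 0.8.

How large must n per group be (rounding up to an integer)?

Standardized effect: d = |μ_{blend A} − μ_{blend B}| / σ = |44.7 − 32.8| / 13.8 = 0.8623
For power 0.8 need Φ(δ − z_{0.05}) = 0.8, so δ = z_{0.05} + z_{0.20} = 1.645 + 0.842 = 2.486.
(For δ > 0 the lower-tail rejection region contributes negligibly to power, so the one-term inversion is standard.)
δ = d·√(n/2) ⇒ n = 2(δ/d)² = 2 × (2.486 / 0.8623)² = 16.63.
Round up to the next whole unit.

n = 17 per group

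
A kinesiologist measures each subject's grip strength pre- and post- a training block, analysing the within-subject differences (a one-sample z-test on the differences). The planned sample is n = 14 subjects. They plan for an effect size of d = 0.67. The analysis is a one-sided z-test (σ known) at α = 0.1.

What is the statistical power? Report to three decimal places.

Noncentrality parameter: δ = d·√n = 0.67 × √14 = 2.5069
One-sided α = 0.1 → critical value z_{0.1} = 1.282.
Power = Φ(δ − 1.282) = Φ(1.225) = 0.8898.

Power ≈ 0.890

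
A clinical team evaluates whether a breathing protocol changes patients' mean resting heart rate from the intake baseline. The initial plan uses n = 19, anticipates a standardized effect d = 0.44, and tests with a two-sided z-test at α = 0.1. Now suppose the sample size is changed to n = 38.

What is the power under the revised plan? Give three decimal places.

Power ≈ 0.857

With n = 38: δ = d·√n = 0.44 × √38 = 2.7123. Critical value z_{0.05} = 1.645.
Revised power = Φ(δ − 1.645) + Φ(−δ − 1.645) = Φ(1.067) + Φ(-4.357) = 0.8571 + 0.0000 = 0.8571.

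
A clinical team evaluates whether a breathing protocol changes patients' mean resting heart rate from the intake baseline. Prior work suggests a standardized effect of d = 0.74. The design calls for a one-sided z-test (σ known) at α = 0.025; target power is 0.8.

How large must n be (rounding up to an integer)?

n = 15

For power 0.8 need Φ(δ − z_{0.025}) = 0.8, so δ = z_{0.025} + z_{0.20} = 1.960 + 0.842 = 2.802.
δ = d·√n ⇒ n = (δ/d)² = (2.802 / 0.74)² = 14.33.
Rounding up, n = 15.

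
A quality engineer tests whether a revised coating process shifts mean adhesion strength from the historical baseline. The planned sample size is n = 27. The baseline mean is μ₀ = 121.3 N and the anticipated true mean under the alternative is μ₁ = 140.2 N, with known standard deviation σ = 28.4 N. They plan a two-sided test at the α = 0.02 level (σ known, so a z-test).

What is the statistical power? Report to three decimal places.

Power ≈ 0.871

Standardized effect: d = |μ₁ − μ₀| / σ = |140.2 − 121.3| / 28.4 = 0.6655
Noncentrality parameter: λ = d·√n = 0.6655 × √27 = 3.4580
Two-sided α = 0.02 → critical value z_{0.01} = 2.326.
Power = Φ(λ − 2.326) + Φ(−λ − 2.326) = Φ(1.132) + Φ(-5.784) = 0.8711 + 0.0000 = 0.8711.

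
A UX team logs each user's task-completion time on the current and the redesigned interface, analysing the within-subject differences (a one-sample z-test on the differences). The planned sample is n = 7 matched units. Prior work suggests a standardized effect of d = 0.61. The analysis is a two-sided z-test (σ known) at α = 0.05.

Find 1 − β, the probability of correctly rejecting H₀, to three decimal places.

Power ≈ 0.365

Noncentrality parameter: δ = d·√n = 0.61 × √7 = 1.6139
Two-sided α = 0.05 → critical value z_{0.025} = 1.960.
Power = Φ(δ − 1.960) + Φ(−δ − 1.960) = Φ(-0.346) + Φ(-3.574) = 0.3647 + 0.0002 = 0.3648.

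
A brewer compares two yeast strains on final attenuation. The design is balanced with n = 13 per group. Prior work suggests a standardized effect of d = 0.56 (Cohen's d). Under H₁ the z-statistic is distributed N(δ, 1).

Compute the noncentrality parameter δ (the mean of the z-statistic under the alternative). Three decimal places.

δ = d·√(n/2) = 0.56 × √(13/2) = 1.4277

δ ≈ 1.428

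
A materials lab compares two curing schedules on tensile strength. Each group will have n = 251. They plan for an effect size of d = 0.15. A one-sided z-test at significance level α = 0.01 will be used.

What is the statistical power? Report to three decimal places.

Power ≈ 0.259

Noncentrality parameter: δ = d·√(n/2) = 0.15 × √(251/2) = 1.6804
Critical value for a one-sided test at α = 0.01: z_α = 2.326.
Power = P(Z > 2.326 − δ) = Φ(-0.646) = 0.2592.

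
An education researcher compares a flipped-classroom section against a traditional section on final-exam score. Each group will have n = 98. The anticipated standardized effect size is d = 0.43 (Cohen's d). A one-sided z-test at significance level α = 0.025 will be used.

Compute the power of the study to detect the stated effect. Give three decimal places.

Noncentrality parameter: δ = d·√(n/2) = 0.43 × √(98/2) = 3.0100
Critical value for a one-sided test at α = 0.025: z_α = 1.960.
Power = P(Z > 1.960 − δ) = Φ(1.050) = 0.8531.

Power ≈ 0.853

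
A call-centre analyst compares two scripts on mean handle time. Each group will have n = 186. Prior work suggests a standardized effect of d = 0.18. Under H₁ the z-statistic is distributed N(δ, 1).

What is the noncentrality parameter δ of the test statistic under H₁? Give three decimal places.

δ ≈ 1.736

The noncentrality parameter scales effect size by the design's sample-size factor: δ = d·√(n/2) = 0.18 × √(186/2) = 1.7359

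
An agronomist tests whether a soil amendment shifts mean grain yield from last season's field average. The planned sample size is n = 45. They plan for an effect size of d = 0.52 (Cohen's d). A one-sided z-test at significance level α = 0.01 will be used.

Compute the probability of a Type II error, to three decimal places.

β ≈ 0.123

Noncentrality parameter: δ = d·√n = 0.52 × √45 = 3.4883
One-sided α = 0.01 → critical value z_{0.01} = 2.326.
Power = Φ(δ − 2.326) = Φ(1.162) = 0.8774.
Type II error: β = 1 − power = 1 − 0.8774 = 0.1226.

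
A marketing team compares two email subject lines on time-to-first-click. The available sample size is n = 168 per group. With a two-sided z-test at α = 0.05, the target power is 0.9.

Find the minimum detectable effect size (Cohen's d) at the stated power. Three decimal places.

d ≈ 0.354

Required noncentrality: δ = z_{0.025} + z_{0.10} = 1.960 + 1.282 = 3.242.
(Lower-tail contribution to power is negligible for δ > 0.)
δ = d·√(n/2) ⇒ d = δ/√(n/2) = 3.242/√(168/2) = 0.3537.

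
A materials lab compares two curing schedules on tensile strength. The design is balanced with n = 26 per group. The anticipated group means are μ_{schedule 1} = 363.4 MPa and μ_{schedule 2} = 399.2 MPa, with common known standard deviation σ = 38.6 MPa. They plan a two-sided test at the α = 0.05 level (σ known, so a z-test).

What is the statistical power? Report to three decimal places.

Power ≈ 0.917

Standardized effect: d = |μ_{schedule 1} − μ_{schedule 2}| / σ = |363.4 − 399.2| / 38.6 = 0.9275
Noncentrality parameter: δ = d·√(n/2) = 0.9275 × √(26/2) = 3.3440
Two-sided α = 0.05 → critical value z_{0.025} = 1.960.
Power = Φ(δ − 1.960) + Φ(−δ − 1.960) = Φ(1.384) + Φ(-5.304) = 0.9168 + 0.0000 = 0.9168.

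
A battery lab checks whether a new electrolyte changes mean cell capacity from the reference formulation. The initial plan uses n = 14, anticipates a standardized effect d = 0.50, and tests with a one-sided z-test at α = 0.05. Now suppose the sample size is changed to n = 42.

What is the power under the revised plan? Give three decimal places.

With n = 42: δ = d·√n = 0.50 × √42 = 3.2404. Critical value z_{0.05} = 1.645.
Revised power = Φ(δ − 1.645) = Φ(1.596) = 0.9447.

Power ≈ 0.945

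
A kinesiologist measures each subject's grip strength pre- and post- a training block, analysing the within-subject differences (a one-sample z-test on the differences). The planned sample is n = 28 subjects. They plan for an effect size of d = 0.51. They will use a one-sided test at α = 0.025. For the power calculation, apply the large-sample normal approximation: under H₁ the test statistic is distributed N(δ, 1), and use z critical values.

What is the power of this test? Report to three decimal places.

Power ≈ 0.770

Noncentrality parameter: δ = d·√n = 0.51 × √28 = 2.6987
Critical value for a one-sided test at α = 0.025: z_α = 1.960.
Power = P(Z > 1.960 − δ) = Φ(0.739) = 0.7700.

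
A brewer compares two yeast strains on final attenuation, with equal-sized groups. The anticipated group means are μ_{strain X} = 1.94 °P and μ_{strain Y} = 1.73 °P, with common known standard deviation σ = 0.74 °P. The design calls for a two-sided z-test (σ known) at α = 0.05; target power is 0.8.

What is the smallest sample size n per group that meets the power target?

n = 195 per group

Standardized effect: d = |μ_{strain X} − μ_{strain Y}| / σ = |1.94 − 1.73| / 0.74 = 0.2838
Set Φ(δ − 1.960) = 0.8; then δ − 1.960 = Φ⁻¹(0.8) = 0.842, giving δ = 2.802.
(For δ > 0 the lower-tail rejection region contributes negligibly to power, so the one-term inversion is standard.)
δ = d·√(n/2) ⇒ n = 2(δ/d)² = 2 × (2.802 / 0.2838)² = 194.92.
Rounding up, n = 195 per group.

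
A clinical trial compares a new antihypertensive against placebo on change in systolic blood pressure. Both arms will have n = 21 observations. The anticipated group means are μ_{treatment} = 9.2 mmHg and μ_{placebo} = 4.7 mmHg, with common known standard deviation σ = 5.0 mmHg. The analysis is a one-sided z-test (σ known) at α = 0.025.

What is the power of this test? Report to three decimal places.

Standardized effect: d = |μ_{treatment} − μ_{placebo}| / σ = |9.2 − 4.7| / 5.0 = 0.9000
Noncentrality parameter: δ = d·√(n/2) = 0.9000 × √(21/2) = 2.9163
Critical value for a one-sided test at α = 0.025: z_α = 1.960.
Power = P(Z > 1.960 − δ) = Φ(0.956) = 0.8306.

Power ≈ 0.831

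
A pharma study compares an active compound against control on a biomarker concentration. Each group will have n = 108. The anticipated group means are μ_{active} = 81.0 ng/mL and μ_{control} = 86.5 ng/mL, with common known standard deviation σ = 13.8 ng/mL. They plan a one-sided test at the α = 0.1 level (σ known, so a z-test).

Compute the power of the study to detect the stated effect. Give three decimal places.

Power ≈ 0.950

Standardized effect: d = |μ_{active} − μ_{control}| / σ = |81.0 − 86.5| / 13.8 = 0.3986
Noncentrality parameter: δ = d·√(n/2) = 0.3986 × √(108/2) = 2.9287
One-sided α = 0.1 → critical value z_{0.1} = 1.282.
Power = P(Z > 1.282 − δ) = Φ(1.647) = 0.9502.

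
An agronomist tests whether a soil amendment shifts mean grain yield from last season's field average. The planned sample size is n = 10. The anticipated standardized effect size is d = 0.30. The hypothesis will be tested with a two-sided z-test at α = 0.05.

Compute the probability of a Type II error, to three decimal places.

β ≈ 0.842

Noncentrality parameter: δ = d·√n = 0.30 × √10 = 0.9487
Critical value for a two-sided test at α = 0.05: z_{α/2} = 1.960.
Power = Φ(δ − 1.960) + Φ(−δ − 1.960) = Φ(-1.011) + Φ(-2.909) = 0.1559 + 0.0018 = 0.1578.
Type II error: β = 1 − power = 1 − 0.1578 = 0.8422.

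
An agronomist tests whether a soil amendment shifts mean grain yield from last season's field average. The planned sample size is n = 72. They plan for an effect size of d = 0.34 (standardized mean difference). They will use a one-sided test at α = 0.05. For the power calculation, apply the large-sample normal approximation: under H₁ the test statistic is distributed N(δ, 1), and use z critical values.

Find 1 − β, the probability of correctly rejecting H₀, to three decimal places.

Noncentrality parameter: δ = d·√n = 0.34 × √72 = 2.8850
Critical value for a one-sided test at α = 0.05: z_α = 1.645.
Power = P(Z > 1.645 − δ) = Φ(1.240) = 0.8925.

Power ≈ 0.893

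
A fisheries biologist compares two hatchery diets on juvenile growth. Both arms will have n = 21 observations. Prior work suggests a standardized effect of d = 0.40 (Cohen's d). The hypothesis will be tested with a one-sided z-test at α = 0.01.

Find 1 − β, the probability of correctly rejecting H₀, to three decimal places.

Power ≈ 0.151

Noncentrality parameter: δ = d·√(n/2) = 0.40 × √(21/2) = 1.2961
One-sided α = 0.01 → critical value z_{0.01} = 2.326.
Power = Φ(δ − 2.326) = Φ(-1.030) = 0.1515.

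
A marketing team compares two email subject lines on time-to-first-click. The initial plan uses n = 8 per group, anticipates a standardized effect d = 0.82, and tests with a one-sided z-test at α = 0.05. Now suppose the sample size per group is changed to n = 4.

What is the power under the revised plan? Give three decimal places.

Power ≈ 0.314

With n = 4 per group: δ = d·√(n/2) = 0.82 × √(4/2) = 1.1597. Critical value z_{0.05} = 1.645.
Revised power = Φ(δ − 1.645) = Φ(-0.485) = 0.3138.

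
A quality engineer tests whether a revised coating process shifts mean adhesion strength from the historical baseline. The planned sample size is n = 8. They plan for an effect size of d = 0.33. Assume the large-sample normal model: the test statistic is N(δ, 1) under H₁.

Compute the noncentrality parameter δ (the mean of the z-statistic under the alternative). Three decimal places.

δ = d·√n = 0.33 × √8 = 0.9334

δ ≈ 0.933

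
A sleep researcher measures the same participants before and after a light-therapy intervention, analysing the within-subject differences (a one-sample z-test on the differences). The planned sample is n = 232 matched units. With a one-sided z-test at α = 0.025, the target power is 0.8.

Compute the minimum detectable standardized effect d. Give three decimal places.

d ≈ 0.184

Need Φ(δ − 1.960) = 0.8, so δ = 1.960 + 0.842 = 2.802.
δ = d·√n ⇒ d = δ/√n = 2.802/√232 = 0.1839.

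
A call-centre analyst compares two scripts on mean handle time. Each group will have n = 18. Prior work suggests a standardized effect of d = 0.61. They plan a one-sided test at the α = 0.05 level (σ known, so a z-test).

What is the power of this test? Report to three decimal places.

Noncentrality parameter: δ = d·√(n/2) = 0.61 × √(18/2) = 1.8300
One-sided α = 0.05 → critical value z_{0.05} = 1.645.
Power = P(Z > 1.645 − δ) = Φ(0.185) = 0.5734.

Power ≈ 0.573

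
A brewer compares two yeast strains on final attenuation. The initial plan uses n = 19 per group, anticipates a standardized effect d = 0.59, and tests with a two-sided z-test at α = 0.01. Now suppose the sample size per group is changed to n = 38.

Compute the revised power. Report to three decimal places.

With n = 38 per group: δ = d·√(n/2) = 0.59 × √(38/2) = 2.5718. Critical value z_{0.005} = 2.576.
Revised power = Φ(δ − 2.576) + Φ(−δ − 2.576) = Φ(-0.004) + Φ(-5.148) = 0.4984 + 0.0000 = 0.4984.

Power ≈ 0.498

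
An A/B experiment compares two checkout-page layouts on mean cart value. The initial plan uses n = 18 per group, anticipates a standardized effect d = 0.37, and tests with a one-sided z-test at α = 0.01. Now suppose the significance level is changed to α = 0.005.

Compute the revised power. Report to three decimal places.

Power ≈ 0.071

δ = d·√(n/2) = 0.37 × √(18/2) = 1.1100 (unchanged). New critical value: z_{0.005} = 2.576.
Revised power = P(Z > 2.576 − δ) = Φ(-1.466) = 0.0713.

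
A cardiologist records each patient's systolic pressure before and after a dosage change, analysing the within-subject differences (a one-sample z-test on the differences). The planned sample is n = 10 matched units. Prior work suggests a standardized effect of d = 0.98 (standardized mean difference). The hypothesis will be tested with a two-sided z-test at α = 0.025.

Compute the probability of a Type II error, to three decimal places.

β ≈ 0.196

Noncentrality parameter: δ = d·√n = 0.98 × √10 = 3.0990
Two-sided α = 0.025 → critical value z_{0.0125} = 2.241.
Power = Φ(δ − 2.241) + Φ(−δ − 2.241) = Φ(0.858) + Φ(-5.340) = 0.8045 + 0.0000 = 0.8045.
Type II error: β = 1 − power = 1 − 0.8045 = 0.1955.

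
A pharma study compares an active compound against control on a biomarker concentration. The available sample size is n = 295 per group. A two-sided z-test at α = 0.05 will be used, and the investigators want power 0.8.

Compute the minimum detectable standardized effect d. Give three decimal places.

d ≈ 0.231

Need Φ(δ − 1.960) = 0.8, so δ = 1.960 + 0.842 = 2.802.
(The second rejection-region term Φ(−δ − z_{α/2}) is negligible and dropped.)
δ = d·√(n/2) ⇒ d = δ/√(n/2) = 2.802/√(295/2) = 0.2307.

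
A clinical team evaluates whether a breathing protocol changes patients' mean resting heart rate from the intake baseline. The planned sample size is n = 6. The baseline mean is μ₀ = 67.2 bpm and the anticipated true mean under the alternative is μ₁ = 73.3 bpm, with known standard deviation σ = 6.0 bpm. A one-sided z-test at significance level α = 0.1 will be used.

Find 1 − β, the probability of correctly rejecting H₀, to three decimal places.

Power ≈ 0.887

Standardized effect: d = |μ₁ − μ₀| / σ = |73.3 − 67.2| / 6.0 = 1.0167
Noncentrality parameter: δ = d·√n = 1.0167 × √6 = 2.4903
One-sided α = 0.1 → critical value z_{0.1} = 1.282.
Power = Φ(δ − 1.282) = Φ(1.209) = 0.8866.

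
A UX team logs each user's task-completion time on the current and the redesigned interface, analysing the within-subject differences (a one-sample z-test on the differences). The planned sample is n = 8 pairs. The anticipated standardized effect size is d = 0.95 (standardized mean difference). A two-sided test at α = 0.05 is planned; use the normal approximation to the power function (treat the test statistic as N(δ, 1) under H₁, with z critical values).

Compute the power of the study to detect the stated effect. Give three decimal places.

Power ≈ 0.766

Noncentrality parameter: δ = d·√n = 0.95 × √8 = 2.6870
Critical value for a two-sided test at α = 0.05: z_{α/2} = 1.960.
Power = Φ(δ − 1.960) + Φ(−δ − 1.960) = Φ(0.727) + Φ(-4.647) = 0.7664 + 0.0000 = 0.7664.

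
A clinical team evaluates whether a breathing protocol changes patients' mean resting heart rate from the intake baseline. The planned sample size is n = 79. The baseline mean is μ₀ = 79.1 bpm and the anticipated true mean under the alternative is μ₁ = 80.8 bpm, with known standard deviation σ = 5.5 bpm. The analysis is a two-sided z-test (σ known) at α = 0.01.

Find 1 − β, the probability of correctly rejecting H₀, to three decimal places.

Power ≈ 0.568

Standardized effect: d = |μ₁ − μ₀| / σ = |80.8 − 79.1| / 5.5 = 0.3091
Noncentrality parameter: λ = d·√n = 0.3091 × √79 = 2.7473
Critical value for a two-sided test at α = 0.01: z_{α/2} = 2.576.
Power = Φ(λ − 2.576) + Φ(−λ − 2.576) = Φ(0.171) + Φ(-5.323) = 0.5681 + 0.0000 = 0.5681.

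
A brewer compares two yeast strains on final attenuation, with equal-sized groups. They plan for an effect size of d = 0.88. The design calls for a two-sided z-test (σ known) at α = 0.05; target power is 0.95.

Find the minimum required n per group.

n = 34 per group

For power 0.95 need Φ(δ − z_{0.025}) = 0.95, so δ = z_{0.025} + z_{0.05} = 1.960 + 1.645 = 3.605.
(Ignoring the negligible lower-tail rejection probability gives the usual closed-form inversion.)
δ = d·√(n/2) ⇒ n = 2(δ/d)² = 2 × (3.605 / 0.88)² = 33.56.
Rounding up, n = 34 per group.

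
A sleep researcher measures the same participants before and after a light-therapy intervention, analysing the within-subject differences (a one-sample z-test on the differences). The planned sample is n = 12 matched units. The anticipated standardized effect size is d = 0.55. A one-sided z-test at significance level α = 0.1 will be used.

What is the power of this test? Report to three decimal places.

Noncentrality parameter: δ = d·√n = 0.55 × √12 = 1.9053
One-sided α = 0.1 → critical value z_{0.1} = 1.282.
Power = Φ(δ − 1.282) = Φ(0.624) = 0.7336.

Power ≈ 0.734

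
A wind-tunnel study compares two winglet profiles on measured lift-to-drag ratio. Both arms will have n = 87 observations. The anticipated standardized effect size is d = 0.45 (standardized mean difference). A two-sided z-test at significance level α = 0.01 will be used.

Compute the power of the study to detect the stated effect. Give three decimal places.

Power ≈ 0.653

Noncentrality parameter: δ = d·√(n/2) = 0.45 × √(87/2) = 2.9680
Two-sided α = 0.01 → critical value z_{0.005} = 2.576.
Power = Φ(δ − 2.576) + Φ(−δ − 2.576) = Φ(0.392) + Φ(-5.544) = 0.6525 + 0.0000 = 0.6525.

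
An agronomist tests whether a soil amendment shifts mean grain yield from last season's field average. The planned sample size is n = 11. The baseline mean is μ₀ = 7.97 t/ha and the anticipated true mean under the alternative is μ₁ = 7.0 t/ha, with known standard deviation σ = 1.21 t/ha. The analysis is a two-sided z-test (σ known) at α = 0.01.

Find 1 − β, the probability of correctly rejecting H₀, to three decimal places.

Standardized effect: d = |μ₁ − μ₀| / σ = |7.0 − 7.97| / 1.21 = 0.8017
Noncentrality parameter: λ = d·√n = 0.8017 × √11 = 2.6588
Critical value for a two-sided test at α = 0.01: z_{α/2} = 2.576.
Power = Φ(λ − 2.576) + Φ(−λ − 2.576) = Φ(0.083) + Φ(-5.235) = 0.5331 + 0.0000 = 0.5331.

Power ≈ 0.533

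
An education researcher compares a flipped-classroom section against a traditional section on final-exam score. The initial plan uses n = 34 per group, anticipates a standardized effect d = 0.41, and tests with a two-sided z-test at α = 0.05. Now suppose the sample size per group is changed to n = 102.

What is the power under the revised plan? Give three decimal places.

Power ≈ 0.833

With n = 102 per group: δ = d·√(n/2) = 0.41 × √(102/2) = 2.9280. Critical value z_{0.025} = 1.960.
Revised power = Φ(δ − 1.960) + Φ(−δ − 1.960) = Φ(0.968) + Φ(-4.888) = 0.8335 + 0.0000 = 0.8335.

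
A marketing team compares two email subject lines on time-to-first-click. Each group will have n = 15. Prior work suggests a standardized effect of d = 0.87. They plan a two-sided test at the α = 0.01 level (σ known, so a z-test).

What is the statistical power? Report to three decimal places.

Noncentrality parameter: δ = d·√(n/2) = 0.87 × √(15/2) = 2.3826
Critical value for a two-sided test at α = 0.01: z_{α/2} = 2.576.
Power = Φ(δ − 2.576) + Φ(−δ − 2.576) = Φ(-0.193) + Φ(-4.958) = 0.4234 + 0.0000 = 0.4234.

Power ≈ 0.423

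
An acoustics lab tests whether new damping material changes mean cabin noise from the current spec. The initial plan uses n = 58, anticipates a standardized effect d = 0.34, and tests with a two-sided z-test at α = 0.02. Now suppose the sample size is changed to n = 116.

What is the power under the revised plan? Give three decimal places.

With n = 116: δ = d·√n = 0.34 × √116 = 3.6619. Critical value z_{0.01} = 2.326.
Revised power = Φ(δ − 2.326) + Φ(−δ − 2.326) = Φ(1.336) + Φ(-5.988) = 0.9092 + 0.0000 = 0.9092.

Power ≈ 0.909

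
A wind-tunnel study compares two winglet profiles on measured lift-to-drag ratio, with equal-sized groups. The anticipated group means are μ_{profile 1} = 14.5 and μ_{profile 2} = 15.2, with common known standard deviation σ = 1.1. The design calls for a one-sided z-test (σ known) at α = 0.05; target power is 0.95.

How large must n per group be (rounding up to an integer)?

Standardized effect: d = |μ_{profile 1} − μ_{profile 2}| / σ = |14.5 − 15.2| / 1.1 = 0.6364
For power 0.95 need Φ(δ − z_{0.05}) = 0.95, so δ = z_{0.05} + z_{0.05} = 1.645 + 1.645 = 3.290.
δ = d·√(n/2) ⇒ n = 2(δ/d)² = 2 × (3.290 / 0.6364)² = 53.45.
Round up to the next whole unit.

n = 54 per group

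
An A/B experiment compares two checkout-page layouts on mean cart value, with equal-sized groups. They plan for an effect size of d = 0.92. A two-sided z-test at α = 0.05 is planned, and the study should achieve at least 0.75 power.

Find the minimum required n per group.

For power 0.75 need Φ(δ − z_{0.025}) = 0.75, so δ = z_{0.025} + z_{0.25} = 1.960 + 0.674 = 2.634.
(Ignoring the negligible lower-tail rejection probability gives the usual closed-form inversion.)
δ = d·√(n/2) ⇒ n = 2(δ/d)² = 2 × (2.634 / 0.92)² = 16.40.
Rounding up, n = 17 per group.

n = 17 per group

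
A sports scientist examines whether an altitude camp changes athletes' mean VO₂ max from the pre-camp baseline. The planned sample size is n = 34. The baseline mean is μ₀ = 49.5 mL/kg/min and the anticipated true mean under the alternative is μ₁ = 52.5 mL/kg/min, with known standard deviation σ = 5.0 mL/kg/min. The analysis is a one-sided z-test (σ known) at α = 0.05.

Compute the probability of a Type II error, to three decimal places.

β ≈ 0.032

Standardized effect: d = |μ₁ − μ₀| / σ = |52.5 − 49.5| / 5.0 = 0.6000
Noncentrality parameter: δ = d·√n = 0.6000 × √34 = 3.4986
One-sided α = 0.05 → critical value z_{0.05} = 1.645.
Power = P(Z > 1.645 − δ) = Φ(1.854) = 0.9681.
Type II error: β = 1 − power = 1 − 0.9681 = 0.0319.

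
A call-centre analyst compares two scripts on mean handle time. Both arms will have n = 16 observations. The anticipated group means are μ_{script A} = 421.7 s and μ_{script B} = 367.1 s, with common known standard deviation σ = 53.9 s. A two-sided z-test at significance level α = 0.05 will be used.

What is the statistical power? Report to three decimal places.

Power ≈ 0.817

Standardized effect: d = |μ_{script A} − μ_{script B}| / σ = |421.7 − 367.1| / 53.9 = 1.0130
Noncentrality parameter: δ = d·√(n/2) = 1.0130 × √(16/2) = 2.8652
Two-sided α = 0.05 → critical value z_{0.025} = 1.960.
Power = Φ(δ − 1.960) + Φ(−δ − 1.960) = Φ(0.905) + Φ(-4.825) = 0.8173 + 0.0000 = 0.8173.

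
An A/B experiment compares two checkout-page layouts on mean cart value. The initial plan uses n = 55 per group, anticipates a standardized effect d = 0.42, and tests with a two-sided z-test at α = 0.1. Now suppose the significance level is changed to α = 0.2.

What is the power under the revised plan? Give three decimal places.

δ = d·√(n/2) = 0.42 × √(55/2) = 2.2025 (unchanged). New critical value: z_{0.1} = 1.282.
Revised power = Φ(δ − 1.282) + Φ(−δ − 1.282) = Φ(0.921) + Φ(-3.484) = 0.8215 + 0.0002 = 0.8217.

Power ≈ 0.822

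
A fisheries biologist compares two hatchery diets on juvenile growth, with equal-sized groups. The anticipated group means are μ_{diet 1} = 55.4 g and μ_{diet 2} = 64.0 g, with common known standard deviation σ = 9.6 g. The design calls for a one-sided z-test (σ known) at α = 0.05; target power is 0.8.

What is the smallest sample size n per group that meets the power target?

Standardized effect: d = |μ_{diet 1} − μ_{diet 2}| / σ = |55.4 − 64.0| / 9.6 = 0.8958
For power 0.8 need Φ(δ − z_{0.05}) = 0.8, so δ = z_{0.05} + z_{0.20} = 1.645 + 0.842 = 2.486.
δ = d·√(n/2) ⇒ n = 2(δ/d)² = 2 × (2.486 / 0.8958)² = 15.41.
Round up to the next whole unit.

n = 16 per group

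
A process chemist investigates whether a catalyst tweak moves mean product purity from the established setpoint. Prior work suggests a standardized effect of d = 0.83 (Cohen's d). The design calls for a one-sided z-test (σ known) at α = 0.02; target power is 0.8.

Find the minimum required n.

n = 13

Set Φ(δ − 2.054) = 0.8; then δ − 2.054 = Φ⁻¹(0.8) = 0.842, giving δ = 2.895.
δ = d·√n ⇒ n = (δ/d)² = (2.895 / 0.83)² = 12.17.
Round up to the next whole unit.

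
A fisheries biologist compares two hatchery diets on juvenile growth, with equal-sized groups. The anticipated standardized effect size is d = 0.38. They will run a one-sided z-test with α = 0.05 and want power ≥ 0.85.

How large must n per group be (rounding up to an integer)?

n = 100 per group

For power 0.85 need Φ(δ − z_{0.05}) = 0.85, so δ = z_{0.05} + z_{0.15} = 1.645 + 1.036 = 2.681.
δ = d·√(n/2) ⇒ n = 2(δ/d)² = 2 × (2.681 / 0.38)² = 99.57.
Rounding up, n = 100 per group.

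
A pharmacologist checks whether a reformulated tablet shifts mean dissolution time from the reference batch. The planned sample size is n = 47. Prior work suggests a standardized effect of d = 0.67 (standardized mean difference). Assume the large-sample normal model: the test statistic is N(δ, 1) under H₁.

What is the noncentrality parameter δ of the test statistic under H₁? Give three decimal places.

δ ≈ 4.593

The noncentrality parameter scales effect size by the design's sample-size factor: δ = d·√n = 0.67 × √47 = 4.5933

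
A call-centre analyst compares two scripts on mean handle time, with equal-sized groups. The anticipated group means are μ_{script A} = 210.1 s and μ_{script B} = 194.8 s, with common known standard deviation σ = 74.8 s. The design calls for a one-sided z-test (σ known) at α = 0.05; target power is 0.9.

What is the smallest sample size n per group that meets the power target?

Standardized effect: d = |μ_{script A} − μ_{script B}| / σ = |210.1 − 194.8| / 74.8 = 0.2045
For power 0.9 need Φ(δ − z_{0.05}) = 0.9, so δ = z_{0.05} + z_{0.10} = 1.645 + 1.282 = 2.926.
δ = d·√(n/2) ⇒ n = 2(δ/d)² = 2 × (2.926 / 0.2045)² = 409.37.
Rounding up, n = 410 per group.

n = 410 per group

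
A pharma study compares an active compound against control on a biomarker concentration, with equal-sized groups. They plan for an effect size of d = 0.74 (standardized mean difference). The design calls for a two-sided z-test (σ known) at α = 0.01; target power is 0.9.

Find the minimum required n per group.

n = 55 per group

Set Φ(δ − 2.576) = 0.9; then δ − 2.576 = Φ⁻¹(0.9) = 1.282, giving δ = 3.857.
(Ignoring the negligible lower-tail rejection probability gives the usual closed-form inversion.)
δ = d·√(n/2) ⇒ n = 2(δ/d)² = 2 × (3.857 / 0.74)² = 54.34.
Rounding up, n = 55 per group.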